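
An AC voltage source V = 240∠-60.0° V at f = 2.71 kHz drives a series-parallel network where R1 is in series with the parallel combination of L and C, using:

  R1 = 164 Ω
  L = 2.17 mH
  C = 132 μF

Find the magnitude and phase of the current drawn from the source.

Step 1 — Angular frequency: ω = 2π·f = 2π·2710 = 1.703e+04 rad/s.
Step 2 — Component impedances:
  R1: Z = R = 164 Ω
  L: Z = jωL = j·1.703e+04·0.00217 = 0 + j36.95 Ω
  C: Z = 1/(jωC) = -j/(ω·C) = 0 - j0.4449 Ω
Step 3 — Parallel branch: L || C = 1/(1/L + 1/C) = 0 - j0.4503 Ω.
Step 4 — Series with R1: Z_total = R1 + (L || C) = 164 - j0.4503 Ω = 164∠-0.2° Ω.
Step 5 — Source phasor: V = 240∠-60.0° V = 120 - j207.8 V.
Step 6 — Ohm's law: I = V / Z_total = (120 - j207.8) / (164 - j0.4503) = 0.7352 - j1.265 A.
Step 7 — Convert to polar: |I| = 1.463 A, ∠I = -59.8°.

I = 1.463∠-59.8° A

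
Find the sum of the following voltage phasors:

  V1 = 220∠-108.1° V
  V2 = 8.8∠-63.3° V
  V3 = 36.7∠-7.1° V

Step 1 — Convert each phasor to rectangular form:
  V1 = 220·(cos(-108.1°) + j·sin(-108.1°)) = -68.35 - j209.1 V
  V2 = 8.8·(cos(-63.3°) + j·sin(-63.3°)) = 3.954 - j7.862 V
  V3 = 36.7·(cos(-7.1°) + j·sin(-7.1°)) = 36.42 - j4.536 V
Step 2 — Sum components: V_total = -27.98 - j221.5 V.
Step 3 — Convert to polar: |V_total| = 223.3 V, ∠V_total = -97.2°.

V_total = 223.3∠-97.2° V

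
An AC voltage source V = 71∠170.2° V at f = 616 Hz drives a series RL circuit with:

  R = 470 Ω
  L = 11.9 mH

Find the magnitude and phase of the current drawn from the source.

Step 1 — Angular frequency: ω = 2π·f = 2π·616 = 3870 rad/s.
Step 2 — Component impedances:
  R: Z = R = 470 Ω
  L: Z = jωL = j·3870·0.0119 = 0 + j46.06 Ω
Step 3 — Series combination: Z_total = R + L = 470 + j46.06 Ω = 472.3∠5.6° Ω.
Step 4 — Source phasor: V = 71∠170.2° V = -69.96 + j12.08 V.
Step 5 — Ohm's law: I = V / Z_total = (-69.96 + j12.08) / (470 + j46.06) = -0.1449 + j0.03992 A.
Step 6 — Convert to polar: |I| = 0.1503 A, ∠I = 164.6°.

I = 0.1503∠164.6° A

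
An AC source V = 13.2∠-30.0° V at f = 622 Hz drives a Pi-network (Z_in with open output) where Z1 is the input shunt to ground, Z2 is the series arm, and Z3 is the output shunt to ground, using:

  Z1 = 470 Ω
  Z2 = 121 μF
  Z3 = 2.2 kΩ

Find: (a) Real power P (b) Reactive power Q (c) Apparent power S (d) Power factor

Step 1 — Angular frequency: ω = 2π·f = 2π·622 = 3908 rad/s.
Step 2 — Component impedances:
  Z1: Z = R = 470 Ω
  Z2: Z = 1/(jωC) = -j/(ω·C) = 0 - j2.115 Ω
  Z3: Z = R = 2200 Ω
Step 3 — With open output, the series arm Z2 and the output shunt Z3 appear in series to ground: Z2 + Z3 = 2200 - j2.115 Ω.
Step 4 — Parallel with input shunt Z1: Z_in = Z1 || (Z2 + Z3) = 387.3 - j0.06553 Ω = 387.3∠-0.0° Ω.
Step 5 — Source phasor: V = 13.2∠-30.0° V = 11.43 - j6.6 V.
Step 6 — Current: I = V / Z = 0.02952 - j0.01704 A = 0.03409∠-30.0° A.
Step 7 — Complex power: S = V·I* = 0.4499 - j7.613e-05 VA.
Step 8 — Real power: P = Re(S) = 0.4499 W.
Step 9 — Reactive power: Q = Im(S) = -7.613e-05 VAR.
Step 10 — Apparent power: |S| = 0.4499 VA.
Step 11 — Power factor: PF = P/|S| = 1 (leading).

(a) P = 0.4499 W  (b) Q = -7.613e-05 VAR  (c) S = 0.4499 VA  (d) PF = 1 (leading)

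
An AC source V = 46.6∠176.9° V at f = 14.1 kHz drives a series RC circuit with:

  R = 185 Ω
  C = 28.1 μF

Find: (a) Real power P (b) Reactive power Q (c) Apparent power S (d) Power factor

Step 1 — Angular frequency: ω = 2π·f = 2π·1.41e+04 = 8.859e+04 rad/s.
Step 2 — Component impedances:
  R: Z = R = 185 Ω
  C: Z = 1/(jωC) = -j/(ω·C) = 0 - j0.4017 Ω
Step 3 — Series combination: Z_total = R + C = 185 - j0.4017 Ω = 185∠-0.1° Ω.
Step 4 — Source phasor: V = 46.6∠176.9° V = -46.53 + j2.52 V.
Step 5 — Current: I = V / Z = -0.2516 + j0.01308 A = 0.2519∠177.0° A.
Step 6 — Complex power: S = V·I* = 11.74 - j0.02549 VA.
Step 7 — Real power: P = Re(S) = 11.74 W.
Step 8 — Reactive power: Q = Im(S) = -0.02549 VAR.
Step 9 — Apparent power: |S| = 11.74 VA.
Step 10 — Power factor: PF = P/|S| = 1 (leading).

(a) P = 11.74 W  (b) Q = -0.02549 VAR  (c) S = 11.74 VA  (d) PF = 1 (leading)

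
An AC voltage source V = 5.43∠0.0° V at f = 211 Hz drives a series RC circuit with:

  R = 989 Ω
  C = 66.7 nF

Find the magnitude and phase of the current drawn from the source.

Step 1 — Angular frequency: ω = 2π·f = 2π·211 = 1326 rad/s.
Step 2 — Component impedances:
  R: Z = R = 989 Ω
  C: Z = 1/(jωC) = -j/(ω·C) = 0 - j1.131e+04 Ω
Step 3 — Series combination: Z_total = R + C = 989 - j1.131e+04 Ω = 1.135e+04∠-85.0° Ω.
Step 4 — Source phasor: V = 5.43∠0.0° V = 5.43 V.
Step 5 — Ohm's law: I = V / Z_total = (5.43) / (989 - j1.131e+04) = 4.167e-05 + j0.0004765 A.
Step 6 — Convert to polar: |I| = 0.0004783 A, ∠I = 85.0°.

I = 0.0004783∠85.0° A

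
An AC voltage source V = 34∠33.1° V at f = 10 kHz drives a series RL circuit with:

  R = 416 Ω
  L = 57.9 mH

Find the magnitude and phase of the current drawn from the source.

Step 1 — Angular frequency: ω = 2π·f = 2π·1e+04 = 6.283e+04 rad/s.
Step 2 — Component impedances:
  R: Z = R = 416 Ω
  L: Z = jωL = j·6.283e+04·0.0579 = 0 + j3638 Ω
Step 3 — Series combination: Z_total = R + L = 416 + j3638 Ω = 3662∠83.5° Ω.
Step 4 — Source phasor: V = 34∠33.1° V = 28.48 + j18.57 V.
Step 5 — Ohm's law: I = V / Z_total = (28.48 + j18.57) / (416 + j3638) = 0.005922 - j0.007152 A.
Step 6 — Convert to polar: |I| = 0.009285 A, ∠I = -50.4°.

I = 0.009285∠-50.4° A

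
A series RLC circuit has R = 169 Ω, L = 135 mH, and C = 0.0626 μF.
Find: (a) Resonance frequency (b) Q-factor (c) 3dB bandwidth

Step 1 — Resonance: ω₀ = 1/√(LC) = 1/√(0.135·6.26e-08) = 1.088e+04 rad/s.
Step 2 — f₀ = ω₀/(2π) = 1731 Hz.
Step 3 — Series Q: Q = ω₀L/R = 1.088e+04·0.135/169 = 8.689.
Step 4 — Bandwidth: Δω = ω₀/Q = 1252 rad/s; BW = Δω/(2π) = 199.2 Hz.

(a) f₀ = 1731 Hz  (b) Q = 8.689  (c) BW = 199.2 Hz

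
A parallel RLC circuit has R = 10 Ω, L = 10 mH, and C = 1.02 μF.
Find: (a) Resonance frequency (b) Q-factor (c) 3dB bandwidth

Step 1 — Resonance: ω₀ = 1/√(LC) = 1/√(0.01·1.02e-06) = 9901 rad/s.
Step 2 — f₀ = ω₀/(2π) = 1576 Hz.
Step 3 — Parallel Q: Q = R/(ω₀L) = 10/(9901·0.01) = 0.101.
Step 4 — Bandwidth: Δω = ω₀/Q = 9.804e+04 rad/s; BW = Δω/(2π) = 1.56e+04 Hz.

(a) f₀ = 1576 Hz  (b) Q = 0.101  (c) BW = 1.56e+04 Hz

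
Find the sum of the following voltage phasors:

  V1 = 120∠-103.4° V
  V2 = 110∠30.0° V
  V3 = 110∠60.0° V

Step 1 — Convert each phasor to rectangular form:
  V1 = 120·(cos(-103.4°) + j·sin(-103.4°)) = -27.81 - j116.7 V
  V2 = 110·(cos(30.0°) + j·sin(30.0°)) = 95.26 + j55 V
  V3 = 110·(cos(60.0°) + j·sin(60.0°)) = 55 + j95.26 V
Step 2 — Sum components: V_total = 122.5 + j33.53 V.
Step 3 — Convert to polar: |V_total| = 127 V, ∠V_total = 15.3°.

V_total = 127∠15.3° V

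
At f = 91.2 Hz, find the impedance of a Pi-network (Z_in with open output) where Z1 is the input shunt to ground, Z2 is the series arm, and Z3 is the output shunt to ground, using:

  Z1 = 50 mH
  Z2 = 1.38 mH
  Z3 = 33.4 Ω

Step 1 — Angular frequency: ω = 2π·f = 2π·91.2 = 573 rad/s.
Step 2 — Component impedances:
  Z1: Z = jωL = j·573·0.05 = 0 + j28.65 Ω
  Z2: Z = jωL = j·573·0.00138 = 0 + j0.7908 Ω
  Z3: Z = R = 33.4 Ω
Step 3 — With open output, the series arm Z2 and the output shunt Z3 appear in series to ground: Z2 + Z3 = 33.4 + j0.7908 Ω.
Step 4 — Parallel with input shunt Z1: Z_in = Z1 || (Z2 + Z3) = 13.83 + j16.46 Ω = 21.5∠50.0° Ω.

Z = 13.83 + j16.46 Ω = 21.5∠50.0° Ω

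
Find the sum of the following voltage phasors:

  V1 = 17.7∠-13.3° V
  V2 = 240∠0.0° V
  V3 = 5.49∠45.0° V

Step 1 — Convert each phasor to rectangular form:
  V1 = 17.7·(cos(-13.3°) + j·sin(-13.3°)) = 17.23 - j4.072 V
  V2 = 240·(cos(0.0°) + j·sin(0.0°)) = 240 V
  V3 = 5.49·(cos(45.0°) + j·sin(45.0°)) = 3.882 + j3.882 V
Step 2 — Sum components: V_total = 261.1 - j0.1899 V.
Step 3 — Convert to polar: |V_total| = 261.1 V, ∠V_total = -0.0°.

V_total = 261.1∠-0.0° V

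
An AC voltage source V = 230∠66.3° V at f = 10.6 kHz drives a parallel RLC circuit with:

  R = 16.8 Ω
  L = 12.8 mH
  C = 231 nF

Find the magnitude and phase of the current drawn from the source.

Step 1 — Angular frequency: ω = 2π·f = 2π·1.06e+04 = 6.66e+04 rad/s.
Step 2 — Component impedances:
  R: Z = R = 16.8 Ω
  L: Z = jωL = j·6.66e+04·0.0128 = 0 + j852.5 Ω
  C: Z = 1/(jωC) = -j/(ω·C) = 0 - j65 Ω
Step 3 — Parallel combination: 1/Z_total = 1/R + 1/L + 1/C; Z_total = 15.89 - j3.795 Ω = 16.34∠-13.4° Ω.
Step 4 — Source phasor: V = 230∠66.3° V = 92.45 + j210.6 V.
Step 5 — Ohm's law: I = V / Z_total = (92.45 + j210.6) / (15.89 - j3.795) = 2.51 + j13.85 A.
Step 6 — Convert to polar: |I| = 14.08 A, ∠I = 79.7°.

I = 14.08∠79.7° A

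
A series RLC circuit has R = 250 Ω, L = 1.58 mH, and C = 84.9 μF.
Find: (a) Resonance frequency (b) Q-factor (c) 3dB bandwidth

Step 1 — Resonance: ω₀ = 1/√(LC) = 1/√(0.00158·8.49e-05) = 2730 rad/s.
Step 2 — f₀ = ω₀/(2π) = 434.5 Hz.
Step 3 — Series Q: Q = ω₀L/R = 2730·0.00158/250 = 0.01726.
Step 4 — Bandwidth: Δω = ω₀/Q = 1.582e+05 rad/s; BW = Δω/(2π) = 2.518e+04 Hz.

(a) f₀ = 434.5 Hz  (b) Q = 0.01726  (c) BW = 2.518e+04 Hz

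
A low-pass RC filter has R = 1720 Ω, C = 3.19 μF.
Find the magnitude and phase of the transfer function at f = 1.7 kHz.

Step 1 — Angular frequency: ω = 2π·1700 = 1.068e+04 rad/s.
Step 2 — Transfer function: H(jω) = 1/(1 + jωRC).
Step 3 — Denominator: 1 + jωRC = 1 + j·1.068e+04·1720·3.19e-06 = 1 + j58.61.
Step 4 — H = 0.0002911 - j0.01706.
Step 5 — Magnitude: |H| = 0.01706 (-35.4 dB); phase: φ = -89.0°.

|H| = 0.01706 (-35.4 dB), φ = -89.0°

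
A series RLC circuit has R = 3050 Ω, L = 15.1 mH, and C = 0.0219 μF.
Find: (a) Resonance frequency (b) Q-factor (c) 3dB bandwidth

Step 1 — Resonance: ω₀ = 1/√(LC) = 1/√(0.0151·2.19e-08) = 5.499e+04 rad/s.
Step 2 — f₀ = ω₀/(2π) = 8752 Hz.
Step 3 — Series Q: Q = ω₀L/R = 5.499e+04·0.0151/3050 = 0.2722.
Step 4 — Bandwidth: Δω = ω₀/Q = 2.02e+05 rad/s; BW = Δω/(2π) = 3.215e+04 Hz.

(a) f₀ = 8752 Hz  (b) Q = 0.2722  (c) BW = 3.215e+04 Hz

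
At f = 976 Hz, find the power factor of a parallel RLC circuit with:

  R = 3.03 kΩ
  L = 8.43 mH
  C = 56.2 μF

Step 1 — Angular frequency: ω = 2π·f = 2π·976 = 6132 rad/s.
Step 2 — Component impedances:
  R: Z = R = 3030 Ω
  L: Z = jωL = j·6132·0.00843 = 0 + j51.7 Ω
  C: Z = 1/(jωC) = -j/(ω·C) = 0 - j2.902 Ω
Step 3 — Parallel combination: 1/Z_total = 1/R + 1/L + 1/C; Z_total = 0.003119 - j3.074 Ω = 3.074∠-89.9° Ω.
Step 4 — Power factor: PF = cos(φ) = Re(Z)/|Z| = 0.003119/3.074 = 0.001015.
Step 5 — Type: Im(Z) = -3.074 ⇒ leading (phase φ = -89.9°).

PF = 0.001015 (leading, φ = -89.9°)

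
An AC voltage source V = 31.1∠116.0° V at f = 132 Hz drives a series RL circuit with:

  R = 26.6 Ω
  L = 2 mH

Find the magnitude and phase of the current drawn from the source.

Step 1 — Angular frequency: ω = 2π·f = 2π·132 = 829.4 rad/s.
Step 2 — Component impedances:
  R: Z = R = 26.6 Ω
  L: Z = jωL = j·829.4·0.002 = 0 + j1.659 Ω
Step 3 — Series combination: Z_total = R + L = 26.6 + j1.659 Ω = 26.65∠3.6° Ω.
Step 4 — Source phasor: V = 31.1∠116.0° V = -13.63 + j27.95 V.
Step 5 — Ohm's law: I = V / Z_total = (-13.63 + j27.95) / (26.6 + j1.659) = -0.4453 + j1.079 A.
Step 6 — Convert to polar: |I| = 1.167 A, ∠I = 112.4°.

I = 1.167∠112.4° A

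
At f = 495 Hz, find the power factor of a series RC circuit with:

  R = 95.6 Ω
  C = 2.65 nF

Step 1 — Angular frequency: ω = 2π·f = 2π·495 = 3110 rad/s.
Step 2 — Component impedances:
  R: Z = R = 95.6 Ω
  C: Z = 1/(jωC) = -j/(ω·C) = 0 - j1.213e+05 Ω
Step 3 — Series combination: Z_total = R + C = 95.6 - j1.213e+05 Ω = 1.213e+05∠-90.0° Ω.
Step 4 — Power factor: PF = cos(φ) = Re(Z)/|Z| = 95.6/1.2133e+05 = 0.0007879.
Step 5 — Type: Im(Z) = -1.213e+05 ⇒ leading (phase φ = -90.0°).

PF = 0.0007879 (leading, φ = -90.0°)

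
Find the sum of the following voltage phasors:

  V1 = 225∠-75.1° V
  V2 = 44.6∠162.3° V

Step 1 — Convert each phasor to rectangular form:
  V1 = 225·(cos(-75.1°) + j·sin(-75.1°)) = 57.85 - j217.4 V
  V2 = 44.6·(cos(162.3°) + j·sin(162.3°)) = -42.49 + j13.56 V
Step 2 — Sum components: V_total = 15.37 - j203.9 V.
Step 3 — Convert to polar: |V_total| = 204.5 V, ∠V_total = -85.7°.

V_total = 204.5∠-85.7° V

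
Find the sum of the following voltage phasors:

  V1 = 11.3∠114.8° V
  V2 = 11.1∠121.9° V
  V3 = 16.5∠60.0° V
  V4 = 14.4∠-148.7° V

Step 1 — Convert each phasor to rectangular form:
  V1 = 11.3·(cos(114.8°) + j·sin(114.8°)) = -4.74 + j10.26 V
  V2 = 11.1·(cos(121.9°) + j·sin(121.9°)) = -5.866 + j9.424 V
  V3 = 16.5·(cos(60.0°) + j·sin(60.0°)) = 8.25 + j14.29 V
  V4 = 14.4·(cos(-148.7°) + j·sin(-148.7°)) = -12.3 - j7.481 V
Step 2 — Sum components: V_total = -14.66 + j26.49 V.
Step 3 — Convert to polar: |V_total| = 30.28 V, ∠V_total = 119.0°.

V_total = 30.28∠119.0° V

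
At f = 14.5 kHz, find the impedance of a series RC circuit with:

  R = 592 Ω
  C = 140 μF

Step 1 — Angular frequency: ω = 2π·f = 2π·1.45e+04 = 9.111e+04 rad/s.
Step 2 — Component impedances:
  R: Z = R = 592 Ω
  C: Z = 1/(jωC) = -j/(ω·C) = 0 - j0.0784 Ω
Step 3 — Series combination: Z_total = R + C = 592 - j0.0784 Ω = 592∠-0.0° Ω.

Z = 592 - j0.0784 Ω = 592∠-0.0° Ω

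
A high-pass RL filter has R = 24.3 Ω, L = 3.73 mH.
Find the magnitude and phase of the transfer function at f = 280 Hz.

Step 1 — Angular frequency: ω = 2π·280 = 1759 rad/s.
Step 2 — Transfer function: H(jω) = jωL/(R + jωL).
Step 3 — Numerator jωL = j·6.562; denominator R + jωL = 24.3 + j6.562.
Step 4 — H = 0.06797 + j0.2517.
Step 5 — Magnitude: |H| = 0.2607 (-11.7 dB); phase: φ = 74.9°.

|H| = 0.2607 (-11.7 dB), φ = 74.9°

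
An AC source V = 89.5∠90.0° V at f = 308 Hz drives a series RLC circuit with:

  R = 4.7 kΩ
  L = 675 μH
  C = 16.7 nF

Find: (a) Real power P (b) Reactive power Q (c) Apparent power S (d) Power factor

Step 1 — Angular frequency: ω = 2π·f = 2π·308 = 1935 rad/s.
Step 2 — Component impedances:
  R: Z = R = 4700 Ω
  L: Z = jωL = j·1935·0.000675 = 0 + j1.306 Ω
  C: Z = 1/(jωC) = -j/(ω·C) = 0 - j3.094e+04 Ω
Step 3 — Series combination: Z_total = R + L + C = 4700 - j3.094e+04 Ω = 3.13e+04∠-81.4° Ω.
Step 4 — Source phasor: V = 89.5∠90.0° V = 0 + j89.5 V.
Step 5 — Current: I = V / Z = -0.002827 + j0.0004295 A = 0.00286∠171.4° A.
Step 6 — Complex power: S = V·I* = 0.03844 - j0.253 VA.
Step 7 — Real power: P = Re(S) = 0.03844 W.
Step 8 — Reactive power: Q = Im(S) = -0.253 VAR.
Step 9 — Apparent power: |S| = 0.256 VA.
Step 10 — Power factor: PF = P/|S| = 0.1502 (leading).

(a) P = 0.03844 W  (b) Q = -0.253 VAR  (c) S = 0.256 VA  (d) PF = 0.1502 (leading)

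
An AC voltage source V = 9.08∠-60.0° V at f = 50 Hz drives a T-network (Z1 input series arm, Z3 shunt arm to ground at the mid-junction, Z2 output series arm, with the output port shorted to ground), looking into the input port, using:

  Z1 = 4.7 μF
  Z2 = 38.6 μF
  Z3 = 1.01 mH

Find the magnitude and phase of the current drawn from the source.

Step 1 — Angular frequency: ω = 2π·f = 2π·50 = 314.2 rad/s.
Step 2 — Component impedances:
  Z1: Z = 1/(jωC) = -j/(ω·C) = 0 - j677.3 Ω
  Z2: Z = 1/(jωC) = -j/(ω·C) = 0 - j82.46 Ω
  Z3: Z = jωL = j·314.2·0.00101 = 0 + j0.3173 Ω
Step 3 — With the output port shorted to ground, the output series arm Z2 runs from the junction to ground; the shunt arm Z3 also runs from the junction to ground. They appear in parallel: Z3 || Z2 = 0 + j0.3185 Ω.
Step 4 — Series with input arm Z1: Z_in = Z1 + (Z3 || Z2) = 0 - j676.9 Ω = 676.9∠-90.0° Ω.
Step 5 — Source phasor: V = 9.08∠-60.0° V = 4.54 - j7.864 V.
Step 6 — Ohm's law: I = V / Z_total = (4.54 - j7.864) / (0 - j676.9) = 0.01162 + j0.006707 A.
Step 7 — Convert to polar: |I| = 0.01341 A, ∠I = 30.0°.

I = 0.01341∠30.0° A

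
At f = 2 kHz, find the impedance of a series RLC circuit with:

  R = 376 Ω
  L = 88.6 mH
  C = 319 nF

Step 1 — Angular frequency: ω = 2π·f = 2π·2000 = 1.257e+04 rad/s.
Step 2 — Component impedances:
  R: Z = R = 376 Ω
  L: Z = jωL = j·1.257e+04·0.0886 = 0 + j1113 Ω
  C: Z = 1/(jωC) = -j/(ω·C) = 0 - j249.5 Ω
Step 3 — Series combination: Z_total = R + L + C = 376 + j863.9 Ω = 942.2∠66.5° Ω.

Z = 376 + j863.9 Ω = 942.2∠66.5° Ω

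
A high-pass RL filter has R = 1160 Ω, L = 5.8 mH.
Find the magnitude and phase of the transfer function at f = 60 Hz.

Step 1 — Angular frequency: ω = 2π·60 = 377 rad/s.
Step 2 — Transfer function: H(jω) = jωL/(R + jωL).
Step 3 — Numerator jωL = j·2.187; denominator R + jωL = 1160 + j2.187.
Step 4 — H = 3.553e-06 + j0.001885.
Step 5 — Magnitude: |H| = 0.001885 (-54.5 dB); phase: φ = 89.9°.

|H| = 0.001885 (-54.5 dB), φ = 89.9°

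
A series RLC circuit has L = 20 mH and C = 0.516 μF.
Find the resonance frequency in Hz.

Step 1 — Resonance condition Im(Z)=0 gives ω₀ = 1/√(LC).
Step 2 — ω₀ = 1/√(0.02·5.16e-07) = 9844 rad/s.
Step 3 — f₀ = ω₀/(2π) = 1567 Hz.

f₀ = 1567 Hz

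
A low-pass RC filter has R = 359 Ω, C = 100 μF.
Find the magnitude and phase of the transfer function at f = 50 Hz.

Step 1 — Angular frequency: ω = 2π·50 = 314.2 rad/s.
Step 2 — Transfer function: H(jω) = 1/(1 + jωRC).
Step 3 — Denominator: 1 + jωRC = 1 + j·314.2·359·0.0001 = 1 + j11.28.
Step 4 — H = 0.0078 - j0.08797.
Step 5 — Magnitude: |H| = 0.08832 (-21.1 dB); phase: φ = -84.9°.

|H| = 0.08832 (-21.1 dB), φ = -84.9°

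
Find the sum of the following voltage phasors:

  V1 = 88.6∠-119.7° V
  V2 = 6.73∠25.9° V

Step 1 — Convert each phasor to rectangular form:
  V1 = 88.6·(cos(-119.7°) + j·sin(-119.7°)) = -43.9 - j76.96 V
  V2 = 6.73·(cos(25.9°) + j·sin(25.9°)) = 6.054 + j2.94 V
Step 2 — Sum components: V_total = -37.84 - j74.02 V.
Step 3 — Convert to polar: |V_total| = 83.13 V, ∠V_total = -117.1°.

V_total = 83.13∠-117.1° V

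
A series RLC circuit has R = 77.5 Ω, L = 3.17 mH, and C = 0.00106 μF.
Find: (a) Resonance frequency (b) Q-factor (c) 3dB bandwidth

Step 1 — Resonance condition Im(Z)=0 gives ω₀ = 1/√(LC).
Step 2 — ω₀ = 1/√(0.00317·1.06e-09) = 5.455e+05 rad/s.
Step 3 — f₀ = ω₀/(2π) = 8.682e+04 Hz.
Step 4 — Series Q: Q = ω₀L/R = 5.455e+05·0.00317/77.5 = 22.31.
Step 5 — 3dB bandwidth: Δω = ω₀/Q = 2.445e+04 rad/s; BW = Δω/(2π) = 3891 Hz.

(a) f₀ = 8.682e+04 Hz  (b) Q = 22.31  (c) BW = 3891 Hz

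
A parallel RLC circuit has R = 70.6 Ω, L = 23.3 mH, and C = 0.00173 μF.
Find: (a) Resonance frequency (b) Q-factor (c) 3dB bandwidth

Step 1 — Resonance: ω₀ = 1/√(LC) = 1/√(0.0233·1.73e-09) = 1.575e+05 rad/s.
Step 2 — f₀ = ω₀/(2π) = 2.507e+04 Hz.
Step 3 — Parallel Q: Q = R/(ω₀L) = 70.6/(1.575e+05·0.0233) = 0.01924.
Step 4 — Bandwidth: Δω = ω₀/Q = 8.187e+06 rad/s; BW = Δω/(2π) = 1.303e+06 Hz.

(a) f₀ = 2.507e+04 Hz  (b) Q = 0.01924  (c) BW = 1.303e+06 Hz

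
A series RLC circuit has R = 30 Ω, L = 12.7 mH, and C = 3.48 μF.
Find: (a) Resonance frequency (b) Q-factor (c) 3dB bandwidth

Step 1 — Resonance: ω₀ = 1/√(LC) = 1/√(0.0127·3.48e-06) = 4757 rad/s.
Step 2 — f₀ = ω₀/(2π) = 757.1 Hz.
Step 3 — Series Q: Q = ω₀L/R = 4757·0.0127/30 = 2.014.
Step 4 — Bandwidth: Δω = ω₀/Q = 2362 rad/s; BW = Δω/(2π) = 376 Hz.

(a) f₀ = 757.1 Hz  (b) Q = 2.014  (c) BW = 376 Hz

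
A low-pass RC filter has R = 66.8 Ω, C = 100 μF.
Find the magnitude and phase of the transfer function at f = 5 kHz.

Step 1 — Angular frequency: ω = 2π·5000 = 3.142e+04 rad/s.
Step 2 — Transfer function: H(jω) = 1/(1 + jωRC).
Step 3 — Denominator: 1 + jωRC = 1 + j·3.142e+04·66.8·0.0001 = 1 + j209.9.
Step 4 — H = 2.271e-05 - j0.004765.
Step 5 — Magnitude: |H| = 0.004765 (-46.4 dB); phase: φ = -89.7°.

|H| = 0.004765 (-46.4 dB), φ = -89.7°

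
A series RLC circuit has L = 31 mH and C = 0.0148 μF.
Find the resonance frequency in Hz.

Step 1 — Resonance condition Im(Z)=0 gives ω₀ = 1/√(LC).
Step 2 — ω₀ = 1/√(0.031·1.48e-08) = 4.669e+04 rad/s.
Step 3 — f₀ = ω₀/(2π) = 7430 Hz.

f₀ = 7430 Hz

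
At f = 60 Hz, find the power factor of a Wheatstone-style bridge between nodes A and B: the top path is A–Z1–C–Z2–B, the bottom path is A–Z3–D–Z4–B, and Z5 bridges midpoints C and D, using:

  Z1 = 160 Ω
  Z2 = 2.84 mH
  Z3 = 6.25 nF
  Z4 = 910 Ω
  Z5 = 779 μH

Step 1 — Angular frequency: ω = 2π·f = 2π·60 = 377 rad/s.
Step 2 — Component impedances:
  Z1: Z = R = 160 Ω
  Z2: Z = jωL = j·377·0.00284 = 0 + j1.071 Ω
  Z3: Z = 1/(jωC) = -j/(ω·C) = 0 - j4.244e+05 Ω
  Z4: Z = R = 910 Ω
  Z5: Z = jωL = j·377·0.000779 = 0 + j0.2937 Ω
Step 3 — Bridge requires nodal analysis (the Z5 bridge couples midpoints C and D, so the two paths cannot be reduced to a simple series/parallel combination). Setting node B to ground and injecting 1 A at node A, the 3-node admittance system at A, C, D solves to V_A = Z_AB = 160 + j1.01 Ω = 160∠0.4° Ω.
Step 4 — Power factor: PF = cos(φ) = Re(Z)/|Z| = 160/160 = 1.
Step 5 — Type: Im(Z) = 1.01 ⇒ lagging (phase φ = 0.4°).

PF = 1 (lagging, φ = 0.4°)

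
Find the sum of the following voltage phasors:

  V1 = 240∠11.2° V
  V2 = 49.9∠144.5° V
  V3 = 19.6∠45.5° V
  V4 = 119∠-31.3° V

Step 1 — Convert each phasor to rectangular form:
  V1 = 240·(cos(11.2°) + j·sin(11.2°)) = 235.4 + j46.62 V
  V2 = 49.9·(cos(144.5°) + j·sin(144.5°)) = -40.62 + j28.98 V
  V3 = 19.6·(cos(45.5°) + j·sin(45.5°)) = 13.74 + j13.98 V
  V4 = 119·(cos(-31.3°) + j·sin(-31.3°)) = 101.7 - j61.82 V
Step 2 — Sum components: V_total = 310.2 + j27.75 V.
Step 3 — Convert to polar: |V_total| = 311.5 V, ∠V_total = 5.1°.

V_total = 311.5∠5.1° V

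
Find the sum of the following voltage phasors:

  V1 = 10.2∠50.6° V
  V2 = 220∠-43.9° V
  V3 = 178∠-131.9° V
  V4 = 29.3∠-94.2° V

Step 1 — Convert each phasor to rectangular form:
  V1 = 10.2·(cos(50.6°) + j·sin(50.6°)) = 6.474 + j7.882 V
  V2 = 220·(cos(-43.9°) + j·sin(-43.9°)) = 158.5 - j152.5 V
  V3 = 178·(cos(-131.9°) + j·sin(-131.9°)) = -118.9 - j132.5 V
  V4 = 29.3·(cos(-94.2°) + j·sin(-94.2°)) = -2.146 - j29.22 V
Step 2 — Sum components: V_total = 43.98 - j306.4 V.
Step 3 — Convert to polar: |V_total| = 309.5 V, ∠V_total = -81.8°.

V_total = 309.5∠-81.8° V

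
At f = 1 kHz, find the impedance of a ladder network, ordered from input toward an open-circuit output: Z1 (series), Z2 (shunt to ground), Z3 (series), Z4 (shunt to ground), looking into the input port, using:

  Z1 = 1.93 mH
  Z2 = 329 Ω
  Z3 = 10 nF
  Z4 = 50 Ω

Step 1 — Angular frequency: ω = 2π·f = 2π·1000 = 6283 rad/s.
Step 2 — Component impedances:
  Z1: Z = jωL = j·6283·0.00193 = 0 + j12.13 Ω
  Z2: Z = R = 329 Ω
  Z3: Z = 1/(jωC) = -j/(ω·C) = 0 - j1.592e+04 Ω
  Z4: Z = R = 50 Ω
Step 3 — Ladder network (open output): work backward from the far end, alternating series and parallel combinations. Z_in = 328.8 + j5.329 Ω = 328.9∠0.9° Ω.

Z = 328.8 + j5.329 Ω = 328.9∠0.9° Ω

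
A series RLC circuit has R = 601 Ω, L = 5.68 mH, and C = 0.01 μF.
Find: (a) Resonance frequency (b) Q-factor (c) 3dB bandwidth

Step 1 — Resonance: ω₀ = 1/√(LC) = 1/√(0.00568·1e-08) = 1.327e+05 rad/s.
Step 2 — f₀ = ω₀/(2π) = 2.112e+04 Hz.
Step 3 — Series Q: Q = ω₀L/R = 1.327e+05·0.00568/601 = 1.254.
Step 4 — Bandwidth: Δω = ω₀/Q = 1.058e+05 rad/s; BW = Δω/(2π) = 1.684e+04 Hz.

(a) f₀ = 2.112e+04 Hz  (b) Q = 1.254  (c) BW = 1.684e+04 Hz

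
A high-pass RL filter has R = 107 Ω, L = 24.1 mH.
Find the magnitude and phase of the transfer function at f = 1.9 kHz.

Step 1 — Angular frequency: ω = 2π·1900 = 1.194e+04 rad/s.
Step 2 — Transfer function: H(jω) = jωL/(R + jωL).
Step 3 — Numerator jωL = j·287.7; denominator R + jωL = 107 + j287.7.
Step 4 — H = 0.8785 + j0.3267.
Step 5 — Magnitude: |H| = 0.9373 (-0.6 dB); phase: φ = 20.4°.

|H| = 0.9373 (-0.6 dB), φ = 20.4°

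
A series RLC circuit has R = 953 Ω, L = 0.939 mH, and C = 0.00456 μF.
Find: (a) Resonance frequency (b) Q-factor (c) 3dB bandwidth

Step 1 — Resonance condition Im(Z)=0 gives ω₀ = 1/√(LC).
Step 2 — ω₀ = 1/√(0.000939·4.56e-09) = 4.833e+05 rad/s.
Step 3 — f₀ = ω₀/(2π) = 7.691e+04 Hz.
Step 4 — Series Q: Q = ω₀L/R = 4.833e+05·0.000939/953 = 0.4762.
Step 5 — 3dB bandwidth: Δω = ω₀/Q = 1.015e+06 rad/s; BW = Δω/(2π) = 1.615e+05 Hz.

(a) f₀ = 7.691e+04 Hz  (b) Q = 0.4762  (c) BW = 1.615e+05 Hz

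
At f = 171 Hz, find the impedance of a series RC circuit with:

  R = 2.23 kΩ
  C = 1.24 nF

Step 1 — Angular frequency: ω = 2π·f = 2π·171 = 1074 rad/s.
Step 2 — Component impedances:
  R: Z = R = 2230 Ω
  C: Z = 1/(jωC) = -j/(ω·C) = 0 - j7.506e+05 Ω
Step 3 — Series combination: Z_total = R + C = 2230 - j7.506e+05 Ω = 7.506e+05∠-89.8° Ω.

Z = 2230 - j7.506e+05 Ω = 7.506e+05∠-89.8° Ω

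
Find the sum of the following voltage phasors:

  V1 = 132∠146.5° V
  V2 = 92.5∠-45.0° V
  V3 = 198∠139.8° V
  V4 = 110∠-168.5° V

Step 1 — Convert each phasor to rectangular form:
  V1 = 132·(cos(146.5°) + j·sin(146.5°)) = -110.1 + j72.86 V
  V2 = 92.5·(cos(-45.0°) + j·sin(-45.0°)) = 65.41 - j65.41 V
  V3 = 198·(cos(139.8°) + j·sin(139.8°)) = -151.2 + j127.8 V
  V4 = 110·(cos(-168.5°) + j·sin(-168.5°)) = -107.8 - j21.93 V
Step 2 — Sum components: V_total = -303.7 + j113.3 V.
Step 3 — Convert to polar: |V_total| = 324.1 V, ∠V_total = 159.5°.

V_total = 324.1∠159.5° V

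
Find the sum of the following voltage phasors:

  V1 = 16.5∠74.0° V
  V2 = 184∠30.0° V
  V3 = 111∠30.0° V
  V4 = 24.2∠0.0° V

Step 1 — Convert each phasor to rectangular form:
  V1 = 16.5·(cos(74.0°) + j·sin(74.0°)) = 4.548 + j15.86 V
  V2 = 184·(cos(30.0°) + j·sin(30.0°)) = 159.3 + j92 V
  V3 = 111·(cos(30.0°) + j·sin(30.0°)) = 96.13 + j55.5 V
  V4 = 24.2·(cos(0.0°) + j·sin(0.0°)) = 24.2 V
Step 2 — Sum components: V_total = 284.2 + j163.4 V.
Step 3 — Convert to polar: |V_total| = 327.8 V, ∠V_total = 29.9°.

V_total = 327.8∠29.9° V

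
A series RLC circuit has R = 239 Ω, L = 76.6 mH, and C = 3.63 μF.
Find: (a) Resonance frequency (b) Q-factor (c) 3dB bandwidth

Step 1 — Resonance: ω₀ = 1/√(LC) = 1/√(0.0766·3.63e-06) = 1896 rad/s.
Step 2 — f₀ = ω₀/(2π) = 301.8 Hz.
Step 3 — Series Q: Q = ω₀L/R = 1896·0.0766/239 = 0.6078.
Step 4 — Bandwidth: Δω = ω₀/Q = 3120 rad/s; BW = Δω/(2π) = 496.6 Hz.

(a) f₀ = 301.8 Hz  (b) Q = 0.6078  (c) BW = 496.6 Hz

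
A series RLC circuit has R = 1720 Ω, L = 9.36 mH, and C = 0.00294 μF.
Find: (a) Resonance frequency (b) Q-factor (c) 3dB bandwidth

Step 1 — Resonance: ω₀ = 1/√(LC) = 1/√(0.00936·2.94e-09) = 1.906e+05 rad/s.
Step 2 — f₀ = ω₀/(2π) = 3.034e+04 Hz.
Step 3 — Series Q: Q = ω₀L/R = 1.906e+05·0.00936/1720 = 1.037.
Step 4 — Bandwidth: Δω = ω₀/Q = 1.838e+05 rad/s; BW = Δω/(2π) = 2.925e+04 Hz.

(a) f₀ = 3.034e+04 Hz  (b) Q = 1.037  (c) BW = 2.925e+04 Hz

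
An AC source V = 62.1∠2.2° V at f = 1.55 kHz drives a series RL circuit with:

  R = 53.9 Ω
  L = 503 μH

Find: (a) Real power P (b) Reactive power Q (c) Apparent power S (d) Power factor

Step 1 — Angular frequency: ω = 2π·f = 2π·1550 = 9739 rad/s.
Step 2 — Component impedances:
  R: Z = R = 53.9 Ω
  L: Z = jωL = j·9739·0.000503 = 0 + j4.899 Ω
Step 3 — Series combination: Z_total = R + L = 53.9 + j4.899 Ω = 54.12∠5.2° Ω.
Step 4 — Source phasor: V = 62.1∠2.2° V = 62.05 + j2.384 V.
Step 5 — Current: I = V / Z = 1.146 - j0.05991 A = 1.147∠-3.0° A.
Step 6 — Complex power: S = V·I* = 70.96 + j6.449 VA.
Step 7 — Real power: P = Re(S) = 70.96 W.
Step 8 — Reactive power: Q = Im(S) = 6.449 VAR.
Step 9 — Apparent power: |S| = 71.25 VA.
Step 10 — Power factor: PF = P/|S| = 0.9959 (lagging).

(a) P = 70.96 W  (b) Q = 6.449 VAR  (c) S = 71.25 VA  (d) PF = 0.9959 (lagging)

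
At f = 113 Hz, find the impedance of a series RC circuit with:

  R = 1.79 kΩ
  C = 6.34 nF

Step 1 — Angular frequency: ω = 2π·f = 2π·113 = 710 rad/s.
Step 2 — Component impedances:
  R: Z = R = 1790 Ω
  C: Z = 1/(jωC) = -j/(ω·C) = 0 - j2.222e+05 Ω
Step 3 — Series combination: Z_total = R + C = 1790 - j2.222e+05 Ω = 2.222e+05∠-89.5° Ω.

Z = 1790 - j2.222e+05 Ω = 2.222e+05∠-89.5° Ω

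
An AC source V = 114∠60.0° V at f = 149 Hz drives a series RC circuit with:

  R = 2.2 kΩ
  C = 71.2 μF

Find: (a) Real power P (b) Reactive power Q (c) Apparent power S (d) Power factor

Step 1 — Angular frequency: ω = 2π·f = 2π·149 = 936.2 rad/s.
Step 2 — Component impedances:
  R: Z = R = 2200 Ω
  C: Z = 1/(jωC) = -j/(ω·C) = 0 - j15 Ω
Step 3 — Series combination: Z_total = R + C = 2200 - j15 Ω = 2200∠-0.4° Ω.
Step 4 — Source phasor: V = 114∠60.0° V = 57 + j98.73 V.
Step 5 — Current: I = V / Z = 0.0256 + j0.04505 A = 0.05182∠60.4° A.
Step 6 — Complex power: S = V·I* = 5.907 - j0.04028 VA.
Step 7 — Real power: P = Re(S) = 5.907 W.
Step 8 — Reactive power: Q = Im(S) = -0.04028 VAR.
Step 9 — Apparent power: |S| = 5.907 VA.
Step 10 — Power factor: PF = P/|S| = 1 (leading).

(a) P = 5.907 W  (b) Q = -0.04028 VAR  (c) S = 5.907 VA  (d) PF = 1 (leading)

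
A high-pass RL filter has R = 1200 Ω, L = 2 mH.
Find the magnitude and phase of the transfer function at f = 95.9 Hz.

Step 1 — Angular frequency: ω = 2π·95.9 = 602.6 rad/s.
Step 2 — Transfer function: H(jω) = jωL/(R + jωL).
Step 3 — Numerator jωL = j·1.205; denominator R + jωL = 1200 + j1.205.
Step 4 — H = 1.009e-06 + j0.001004.
Step 5 — Magnitude: |H| = 0.001004 (-60.0 dB); phase: φ = 89.9°.

|H| = 0.001004 (-60.0 dB), φ = 89.9°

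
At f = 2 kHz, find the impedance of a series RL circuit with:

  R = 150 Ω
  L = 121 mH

Step 1 — Angular frequency: ω = 2π·f = 2π·2000 = 1.257e+04 rad/s.
Step 2 — Component impedances:
  R: Z = R = 150 Ω
  L: Z = jωL = j·1.257e+04·0.121 = 0 + j1521 Ω
Step 3 — Series combination: Z_total = R + L = 150 + j1521 Ω = 1528∠84.4° Ω.

Z = 150 + j1521 Ω = 1528∠84.4° Ω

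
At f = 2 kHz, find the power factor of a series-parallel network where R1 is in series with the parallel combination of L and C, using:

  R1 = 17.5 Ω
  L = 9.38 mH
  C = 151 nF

Step 1 — Angular frequency: ω = 2π·f = 2π·2000 = 1.257e+04 rad/s.
Step 2 — Component impedances:
  R1: Z = R = 17.5 Ω
  L: Z = jωL = j·1.257e+04·0.00938 = 0 + j117.9 Ω
  C: Z = 1/(jωC) = -j/(ω·C) = 0 - j527 Ω
Step 3 — Parallel branch: L || C = 1/(1/L + 1/C) = 0 + j151.8 Ω.
Step 4 — Series with R1: Z_total = R1 + (L || C) = 17.5 + j151.8 Ω = 152.8∠83.4° Ω.
Step 5 — Power factor: PF = cos(φ) = Re(Z)/|Z| = 17.5/152.8 = 0.1145.
Step 6 — Type: Im(Z) = 151.8 ⇒ lagging (phase φ = 83.4°).

PF = 0.1145 (lagging, φ = 83.4°)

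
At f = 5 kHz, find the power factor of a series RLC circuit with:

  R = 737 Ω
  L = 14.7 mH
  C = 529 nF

Step 1 — Angular frequency: ω = 2π·f = 2π·5000 = 3.142e+04 rad/s.
Step 2 — Component impedances:
  R: Z = R = 737 Ω
  L: Z = jωL = j·3.142e+04·0.0147 = 0 + j461.8 Ω
  C: Z = 1/(jωC) = -j/(ω·C) = 0 - j60.17 Ω
Step 3 — Series combination: Z_total = R + L + C = 737 + j401.6 Ω = 839.3∠28.6° Ω.
Step 4 — Power factor: PF = cos(φ) = Re(Z)/|Z| = 737/839.3 = 0.8781.
Step 5 — Type: Im(Z) = 401.6 ⇒ lagging (phase φ = 28.6°).

PF = 0.8781 (lagging, φ = 28.6°)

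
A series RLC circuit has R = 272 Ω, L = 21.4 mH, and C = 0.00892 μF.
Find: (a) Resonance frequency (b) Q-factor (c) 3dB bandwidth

Step 1 — Resonance condition Im(Z)=0 gives ω₀ = 1/√(LC).
Step 2 — ω₀ = 1/√(0.0214·8.92e-09) = 7.238e+04 rad/s.
Step 3 — f₀ = ω₀/(2π) = 1.152e+04 Hz.
Step 4 — Series Q: Q = ω₀L/R = 7.238e+04·0.0214/272 = 5.694.
Step 5 — 3dB bandwidth: Δω = ω₀/Q = 1.271e+04 rad/s; BW = Δω/(2π) = 2023 Hz.

(a) f₀ = 1.152e+04 Hz  (b) Q = 5.694  (c) BW = 2023 Hz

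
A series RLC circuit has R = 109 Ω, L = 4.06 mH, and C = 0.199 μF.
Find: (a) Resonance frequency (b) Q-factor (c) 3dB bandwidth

Step 1 — Resonance: ω₀ = 1/√(LC) = 1/√(0.00406·1.99e-07) = 3.518e+04 rad/s.
Step 2 — f₀ = ω₀/(2π) = 5599 Hz.
Step 3 — Series Q: Q = ω₀L/R = 3.518e+04·0.00406/109 = 1.31.
Step 4 — Bandwidth: Δω = ω₀/Q = 2.685e+04 rad/s; BW = Δω/(2π) = 4273 Hz.

(a) f₀ = 5599 Hz  (b) Q = 1.31  (c) BW = 4273 Hz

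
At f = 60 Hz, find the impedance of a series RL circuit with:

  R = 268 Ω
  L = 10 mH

Step 1 — Angular frequency: ω = 2π·f = 2π·60 = 377 rad/s.
Step 2 — Component impedances:
  R: Z = R = 268 Ω
  L: Z = jωL = j·377·0.01 = 0 + j3.77 Ω
Step 3 — Series combination: Z_total = R + L = 268 + j3.77 Ω = 268∠0.8° Ω.

Z = 268 + j3.77 Ω = 268∠0.8° Ω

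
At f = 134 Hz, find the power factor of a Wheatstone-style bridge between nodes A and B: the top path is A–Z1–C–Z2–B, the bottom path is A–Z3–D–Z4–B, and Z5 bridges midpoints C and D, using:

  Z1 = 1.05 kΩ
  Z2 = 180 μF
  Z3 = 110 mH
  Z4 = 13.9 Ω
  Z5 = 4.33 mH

Step 1 — Angular frequency: ω = 2π·f = 2π·134 = 841.9 rad/s.
Step 2 — Component impedances:
  Z1: Z = R = 1050 Ω
  Z2: Z = 1/(jωC) = -j/(ω·C) = 0 - j6.598 Ω
  Z3: Z = jωL = j·841.9·0.11 = 0 + j92.61 Ω
  Z4: Z = R = 13.9 Ω
  Z5: Z = jωL = j·841.9·0.00433 = 0 + j3.646 Ω
Step 3 — Bridge requires nodal analysis (the Z5 bridge couples midpoints C and D, so the two paths cannot be reduced to a simple series/parallel combination). Setting node B to ground and injecting 1 A at node A, the 3-node admittance system at A, C, D solves to V_A = Z_AB = 9.327 + j89.12 Ω = 89.61∠84.0° Ω.
Step 4 — Power factor: PF = cos(φ) = Re(Z)/|Z| = 9.327/89.61 = 0.1041.
Step 5 — Type: Im(Z) = 89.12 ⇒ lagging (phase φ = 84.0°).

PF = 0.1041 (lagging, φ = 84.0°)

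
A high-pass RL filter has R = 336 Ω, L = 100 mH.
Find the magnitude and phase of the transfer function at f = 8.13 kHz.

Step 1 — Angular frequency: ω = 2π·8130 = 5.108e+04 rad/s.
Step 2 — Transfer function: H(jω) = jωL/(R + jωL).
Step 3 — Numerator jωL = j·5108; denominator R + jωL = 336 + j5108.
Step 4 — H = 0.9957 + j0.06549.
Step 5 — Magnitude: |H| = 0.9978 (-0.0 dB); phase: φ = 3.8°.

|H| = 0.9978 (-0.0 dB), φ = 3.8°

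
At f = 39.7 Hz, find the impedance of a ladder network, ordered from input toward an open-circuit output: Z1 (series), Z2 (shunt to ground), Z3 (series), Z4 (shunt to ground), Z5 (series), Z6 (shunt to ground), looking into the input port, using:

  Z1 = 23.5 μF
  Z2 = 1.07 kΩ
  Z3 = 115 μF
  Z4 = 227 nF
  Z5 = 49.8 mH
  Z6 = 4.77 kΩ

Step 1 — Angular frequency: ω = 2π·f = 2π·39.7 = 249.4 rad/s.
Step 2 — Component impedances:
  Z1: Z = 1/(jωC) = -j/(ω·C) = 0 - j170.6 Ω
  Z2: Z = R = 1070 Ω
  Z3: Z = 1/(jωC) = -j/(ω·C) = 0 - j34.86 Ω
  Z4: Z = 1/(jωC) = -j/(ω·C) = 0 - j1.766e+04 Ω
  Z5: Z = jωL = j·249.4·0.0498 = 0 + j12.42 Ω
  Z6: Z = R = 4770 Ω
Step 3 — Ladder network (open output): work backward from the far end, alternating series and parallel combinations. Z_in = 872.4 - j214.5 Ω = 898.4∠-13.8° Ω.

Z = 872.4 - j214.5 Ω = 898.4∠-13.8° Ω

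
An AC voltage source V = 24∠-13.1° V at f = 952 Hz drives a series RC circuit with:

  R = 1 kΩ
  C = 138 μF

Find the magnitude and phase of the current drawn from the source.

Step 1 — Angular frequency: ω = 2π·f = 2π·952 = 5982 rad/s.
Step 2 — Component impedances:
  R: Z = R = 1000 Ω
  C: Z = 1/(jωC) = -j/(ω·C) = 0 - j1.211 Ω
Step 3 — Series combination: Z_total = R + C = 1000 - j1.211 Ω = 1000∠-0.1° Ω.
Step 4 — Source phasor: V = 24∠-13.1° V = 23.38 - j5.44 V.
Step 5 — Ohm's law: I = V / Z_total = (23.38 - j5.44) / (1000 - j1.211) = 0.02338 - j0.005411 A.
Step 6 — Convert to polar: |I| = 0.024 A, ∠I = -13.0°.

I = 0.024∠-13.0° A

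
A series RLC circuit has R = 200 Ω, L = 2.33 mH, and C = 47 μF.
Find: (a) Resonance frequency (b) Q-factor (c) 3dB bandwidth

Step 1 — Resonance condition Im(Z)=0 gives ω₀ = 1/√(LC).
Step 2 — ω₀ = 1/√(0.00233·4.7e-05) = 3022 rad/s.
Step 3 — f₀ = ω₀/(2π) = 480.9 Hz.
Step 4 — Series Q: Q = ω₀L/R = 3022·0.00233/200 = 0.0352.
Step 5 — 3dB bandwidth: Δω = ω₀/Q = 8.584e+04 rad/s; BW = Δω/(2π) = 1.366e+04 Hz.

(a) f₀ = 480.9 Hz  (b) Q = 0.0352  (c) BW = 1.366e+04 Hz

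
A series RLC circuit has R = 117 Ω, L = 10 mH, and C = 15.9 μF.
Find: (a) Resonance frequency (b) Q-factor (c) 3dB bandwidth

Step 1 — Resonance condition Im(Z)=0 gives ω₀ = 1/√(LC).
Step 2 — ω₀ = 1/√(0.01·1.59e-05) = 2508 rad/s.
Step 3 — f₀ = ω₀/(2π) = 399.1 Hz.
Step 4 — Series Q: Q = ω₀L/R = 2508·0.01/117 = 0.2143.
Step 5 — 3dB bandwidth: Δω = ω₀/Q = 1.17e+04 rad/s; BW = Δω/(2π) = 1862 Hz.

(a) f₀ = 399.1 Hz  (b) Q = 0.2143  (c) BW = 1862 Hz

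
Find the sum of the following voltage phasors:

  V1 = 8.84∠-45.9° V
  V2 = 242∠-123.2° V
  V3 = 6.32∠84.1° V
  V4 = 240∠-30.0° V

Step 1 — Convert each phasor to rectangular form:
  V1 = 8.84·(cos(-45.9°) + j·sin(-45.9°)) = 6.152 - j6.348 V
  V2 = 242·(cos(-123.2°) + j·sin(-123.2°)) = -132.5 - j202.5 V
  V3 = 6.32·(cos(84.1°) + j·sin(84.1°)) = 0.6496 + j6.287 V
  V4 = 240·(cos(-30.0°) + j·sin(-30.0°)) = 207.8 - j120 V
Step 2 — Sum components: V_total = 82.14 - j322.6 V.
Step 3 — Convert to polar: |V_total| = 332.9 V, ∠V_total = -75.7°.

V_total = 332.9∠-75.7° V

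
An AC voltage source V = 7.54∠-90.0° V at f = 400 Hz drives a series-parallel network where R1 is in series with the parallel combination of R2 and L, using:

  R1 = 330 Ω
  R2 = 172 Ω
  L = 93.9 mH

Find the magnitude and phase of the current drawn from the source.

Step 1 — Angular frequency: ω = 2π·f = 2π·400 = 2513 rad/s.
Step 2 — Component impedances:
  R1: Z = R = 330 Ω
  R2: Z = R = 172 Ω
  L: Z = jωL = j·2513·0.0939 = 0 + j236 Ω
Step 3 — Parallel branch: R2 || L = 1/(1/R2 + 1/L) = 112.3 + j81.87 Ω.
Step 4 — Series with R1: Z_total = R1 + (R2 || L) = 442.3 + j81.87 Ω = 449.8∠10.5° Ω.
Step 5 — Source phasor: V = 7.54∠-90.0° V = 0 - j7.54 V.
Step 6 — Ohm's law: I = V / Z_total = (0 - j7.54) / (442.3 + j81.87) = -0.003051 - j0.01648 A.
Step 7 — Convert to polar: |I| = 0.01676 A, ∠I = -100.5°.

I = 0.01676∠-100.5° A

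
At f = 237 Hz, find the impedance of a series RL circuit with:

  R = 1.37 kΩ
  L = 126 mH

Step 1 — Angular frequency: ω = 2π·f = 2π·237 = 1489 rad/s.
Step 2 — Component impedances:
  R: Z = R = 1370 Ω
  L: Z = jωL = j·1489·0.126 = 0 + j187.6 Ω
Step 3 — Series combination: Z_total = R + L = 1370 + j187.6 Ω = 1383∠7.8° Ω.

Z = 1370 + j187.6 Ω = 1383∠7.8° Ω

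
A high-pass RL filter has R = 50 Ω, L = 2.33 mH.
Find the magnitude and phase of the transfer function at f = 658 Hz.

Step 1 — Angular frequency: ω = 2π·658 = 4134 rad/s.
Step 2 — Transfer function: H(jω) = jωL/(R + jωL).
Step 3 — Numerator jωL = j·9.633; denominator R + jωL = 50 + j9.633.
Step 4 — H = 0.03579 + j0.1858.
Step 5 — Magnitude: |H| = 0.1892 (-14.5 dB); phase: φ = 79.1°.

|H| = 0.1892 (-14.5 dB), φ = 79.1°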